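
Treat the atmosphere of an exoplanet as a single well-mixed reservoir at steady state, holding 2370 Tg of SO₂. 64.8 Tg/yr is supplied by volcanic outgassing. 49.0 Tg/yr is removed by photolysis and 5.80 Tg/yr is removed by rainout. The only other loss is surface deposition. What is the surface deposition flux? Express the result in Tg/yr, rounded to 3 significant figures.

At steady state ΣF_in = ΣF_out.
ΣF_in = 64.800 Tg/yr.
Surface deposition flux = ΣF_in − (49.0 + 5.80) = 64.800 − 54.80 = 10.00 Tg/yr.

10.0 Tg/yr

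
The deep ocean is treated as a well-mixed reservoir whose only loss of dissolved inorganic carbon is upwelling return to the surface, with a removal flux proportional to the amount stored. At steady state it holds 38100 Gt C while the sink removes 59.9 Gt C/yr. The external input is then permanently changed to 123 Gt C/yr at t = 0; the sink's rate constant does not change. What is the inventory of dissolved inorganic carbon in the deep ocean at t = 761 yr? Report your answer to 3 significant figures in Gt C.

66100 Gt C

The sink rate constant is k = F₀/M₀ = 59.9/38100 = 0.001572 yr⁻¹.
Solving dM/dt = F₁ − kM with M(0) = M₀ gives M(t) = F₁/k + (M₀ − F₁/k)·e^(−kt).
F₁/k = 123/0.001572 = 78235 Gt C; kt = 0.001572 × 761 = 1.196, e^(−kt) = 0.3023.
M(761) = 78235 + (38100 − 78235) × 0.3023 = 78235 − 12130 = 66104 Gt C.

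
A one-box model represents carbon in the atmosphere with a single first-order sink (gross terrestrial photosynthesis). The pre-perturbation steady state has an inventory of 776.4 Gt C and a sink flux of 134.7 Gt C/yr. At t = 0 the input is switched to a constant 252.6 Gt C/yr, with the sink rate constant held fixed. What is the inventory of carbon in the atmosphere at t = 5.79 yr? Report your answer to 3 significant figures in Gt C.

The sink rate constant is k = F₀/M₀ = 134.7/776.4 = 0.1735 yr⁻¹.
Solving dM/dt = F₁ − kM with M(0) = M₀ gives M(t) = F₁/k + (M₀ − F₁/k)·e^(−kt).
F₁/k = 252.6/0.1735 = 1456.0 Gt C; kt = 0.1735 × 5.79 = 1.005, e^(−kt) = 0.3662.
M(5.79) = 1456.0 + (776.4 − 1456.0) × 0.3662 = 1456.0 − 248.9 = 1207.1 Gt C.

1210 Gt C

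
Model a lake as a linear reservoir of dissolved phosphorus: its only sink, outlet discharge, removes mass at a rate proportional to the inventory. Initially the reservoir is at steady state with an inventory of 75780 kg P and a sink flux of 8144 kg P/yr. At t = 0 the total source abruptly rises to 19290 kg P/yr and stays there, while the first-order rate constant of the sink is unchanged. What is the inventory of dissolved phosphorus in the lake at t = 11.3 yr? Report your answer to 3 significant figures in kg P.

Residence time τ = M₀/F₀ = 9.305 yr. The eventual steady state is M_∞ = M₀·(F₁/F₀) = 75780 × 19290/8144 = 179490 kg P.
The anomaly ΔM(t) = M(t) − M_∞ decays as ΔM₀·e^(−t/τ) with ΔM₀ = 75780 − 179490 = −103700 kg P.
At t = 11.3 yr, e^(−t/τ) = e^(−1.214) = 0.2969, so ΔM = −30790 kg P and M = 179490 − 30790 = 148700 kg P.

149000 kg P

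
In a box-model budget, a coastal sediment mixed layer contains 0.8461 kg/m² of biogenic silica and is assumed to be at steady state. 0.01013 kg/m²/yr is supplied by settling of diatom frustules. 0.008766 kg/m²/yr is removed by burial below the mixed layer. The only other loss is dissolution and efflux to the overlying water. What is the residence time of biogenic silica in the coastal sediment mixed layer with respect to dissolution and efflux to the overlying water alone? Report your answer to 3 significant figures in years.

620 yr

At steady state ΣF_in = ΣF_out.
ΣF_in = 0.010130 kg/m²/yr.
Dissolution and efflux to the overlying water flux = ΣF_in − (0.008766) = 0.010130 − 0.008766 = 0.001364 kg/m²/yr.
τ = M / F = 0.8461 / 0.001364 = 620.3 yr.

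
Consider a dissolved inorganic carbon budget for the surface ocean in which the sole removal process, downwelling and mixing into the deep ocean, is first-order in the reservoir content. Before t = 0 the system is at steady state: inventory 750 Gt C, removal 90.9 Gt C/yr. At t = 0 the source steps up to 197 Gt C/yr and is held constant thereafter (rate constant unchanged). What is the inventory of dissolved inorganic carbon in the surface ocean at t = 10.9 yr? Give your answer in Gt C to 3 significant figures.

τ = M₀/F₀ = 750/90.9 = 8.251 yr; rate constant k = 1/τ.
New steady state M_∞ = F₁/k = F₁·τ = 197 × 8.251 = 1625.4 Gt C.
M(t) = M_∞ + (M₀ − M_∞)·e^(−t/τ); t/τ = 10.9/8.251 = 1.321, so e^(−t/τ) = 0.2668.
M(t) = 1625.4 − 875.4 × 0.2668 = 1391.8 Gt C.

1390 Gt C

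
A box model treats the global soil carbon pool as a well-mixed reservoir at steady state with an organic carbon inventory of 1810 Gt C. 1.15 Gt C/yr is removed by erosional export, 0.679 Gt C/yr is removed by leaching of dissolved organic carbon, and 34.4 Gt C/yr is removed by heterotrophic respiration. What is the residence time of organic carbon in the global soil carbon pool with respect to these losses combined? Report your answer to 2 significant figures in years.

Total removal = 1.150 + 0.6790 + 34.40 = 36.229 Gt C/yr.
τ = M / ΣF_out = 1810 / 36.229 = 49.96 yr.

50 yr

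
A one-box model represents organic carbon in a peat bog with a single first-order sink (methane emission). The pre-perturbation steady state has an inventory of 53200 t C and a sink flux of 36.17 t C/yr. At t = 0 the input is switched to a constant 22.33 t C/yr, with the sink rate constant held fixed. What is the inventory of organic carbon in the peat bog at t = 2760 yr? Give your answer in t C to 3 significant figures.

36000 t C

The sink rate constant is k = F₀/M₀ = 36.17/53200 = 0.0006799 yr⁻¹.
Solving dM/dt = F₁ − kM with M(0) = M₀ gives M(t) = F₁/k + (M₀ − F₁/k)·e^(−kt).
F₁/k = 22.33/0.0006799 = 32844 t C; kt = 0.0006799 × 2760 = 1.876, e^(−kt) = 0.1531.
M(2760) = 32844 + (53200 − 32844) × 0.1531 = 32844 + 3117 = 35961 t C.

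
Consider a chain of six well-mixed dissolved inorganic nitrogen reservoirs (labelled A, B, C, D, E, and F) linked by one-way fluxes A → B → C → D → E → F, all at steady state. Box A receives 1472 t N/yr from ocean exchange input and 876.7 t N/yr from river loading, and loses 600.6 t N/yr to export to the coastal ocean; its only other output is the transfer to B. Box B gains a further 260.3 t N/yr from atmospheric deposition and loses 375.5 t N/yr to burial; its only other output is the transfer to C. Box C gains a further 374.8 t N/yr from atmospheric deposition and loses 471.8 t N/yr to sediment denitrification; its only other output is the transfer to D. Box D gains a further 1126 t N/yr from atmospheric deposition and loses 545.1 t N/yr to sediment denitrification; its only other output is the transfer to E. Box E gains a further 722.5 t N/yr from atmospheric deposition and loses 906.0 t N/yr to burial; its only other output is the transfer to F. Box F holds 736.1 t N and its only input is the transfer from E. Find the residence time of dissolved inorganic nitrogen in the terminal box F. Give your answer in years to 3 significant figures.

0.381 yr

Box A: F(A→B) = (1472 + 876.7) − 600.6 = 1748.1 t N/yr.
Box B: F(B→C) = (1748.1 + 260.3) − 375.5 = 1632.9 t N/yr.
Box C: F(C→D) = (1632.9 + 374.8) − 471.8 = 1535.9 t N/yr.
Box D: F(D→E) = (1535.9 + 1126) − 545.1 = 2116.8 t N/yr.
Box E: F(E→F) = (2116.8 + 722.5) − 906.0 = 1933.3 t N/yr.
Box F throughput = its input = 1933.3 t N/yr; τ = 736.1 / 1933.3 = 0.3807 yr.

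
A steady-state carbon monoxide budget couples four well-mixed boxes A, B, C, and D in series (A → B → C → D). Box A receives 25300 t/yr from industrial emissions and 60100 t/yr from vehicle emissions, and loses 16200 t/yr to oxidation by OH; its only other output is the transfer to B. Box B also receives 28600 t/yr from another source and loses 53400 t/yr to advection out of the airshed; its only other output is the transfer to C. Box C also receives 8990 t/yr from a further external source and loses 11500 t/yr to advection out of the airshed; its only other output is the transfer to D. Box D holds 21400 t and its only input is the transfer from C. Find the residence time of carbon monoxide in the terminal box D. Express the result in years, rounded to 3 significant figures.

0.511 yr

Box A: F(A→B) = (25300 + 60100) − 16200 = 69200 t/yr.
Box B: F(B→C) = (69200 + 28600) − 53400 = 44400 t/yr.
Box C: F(C→D) = (44400 + 8990) − 11500 = 41890 t/yr.
Box D throughput = its input = 41890 t/yr; τ = 21400 / 41890 = 0.5109 yr.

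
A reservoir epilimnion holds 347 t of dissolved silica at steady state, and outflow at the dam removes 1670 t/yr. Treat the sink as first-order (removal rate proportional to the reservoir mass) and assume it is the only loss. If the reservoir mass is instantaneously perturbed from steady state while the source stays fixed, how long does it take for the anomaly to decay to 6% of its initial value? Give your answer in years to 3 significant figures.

0.585 yr

For a linear reservoir the anomaly decays as exp(−t/τ) with τ = M/F = 347/1670 = 0.2078 yr.
exp(−t/τ) = 0.06 ⇒ t = −τ ln(0.06) = 0.2078 × 2.813 = 0.5846 yr.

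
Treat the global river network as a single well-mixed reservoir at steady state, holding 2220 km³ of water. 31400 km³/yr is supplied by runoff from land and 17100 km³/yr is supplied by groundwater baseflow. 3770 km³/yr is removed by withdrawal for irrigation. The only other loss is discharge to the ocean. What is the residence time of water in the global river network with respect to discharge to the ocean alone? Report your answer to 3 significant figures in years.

At steady state ΣF_in = ΣF_out.
ΣF_in = 31400 + 17100 = 48500 km³/yr.
Discharge to the ocean flux = ΣF_in − (3770) = 48500 − 3770 = 44730 km³/yr.
τ = M / F = 2220 / 44730 = 0.04963 yr.

0.0496 yr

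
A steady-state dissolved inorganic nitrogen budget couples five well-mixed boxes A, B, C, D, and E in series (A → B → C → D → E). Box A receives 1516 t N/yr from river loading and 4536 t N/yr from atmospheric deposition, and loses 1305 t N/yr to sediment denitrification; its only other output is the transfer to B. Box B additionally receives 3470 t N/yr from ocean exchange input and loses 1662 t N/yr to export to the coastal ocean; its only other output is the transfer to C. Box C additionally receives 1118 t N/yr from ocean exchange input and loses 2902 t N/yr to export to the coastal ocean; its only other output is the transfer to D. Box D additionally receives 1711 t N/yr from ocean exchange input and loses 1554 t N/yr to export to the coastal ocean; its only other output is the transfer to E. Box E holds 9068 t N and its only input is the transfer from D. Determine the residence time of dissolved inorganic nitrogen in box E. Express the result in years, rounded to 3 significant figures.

1.84 yr

Box A: F(A→B) = (1516 + 4536) − 1305 = 4747.0 t N/yr.
Box B: F(B→C) = (4747.0 + 3470) − 1662 = 6555.0 t N/yr.
Box C: F(C→D) = (6555.0 + 1118) − 2902 = 4771.0 t N/yr.
Box D: F(D→E) = (4771.0 + 1711) − 1554 = 4928.0 t N/yr.
Box E throughput = its input = 4928.0 t N/yr; τ = 9068 / 4928.0 = 1.840 yr.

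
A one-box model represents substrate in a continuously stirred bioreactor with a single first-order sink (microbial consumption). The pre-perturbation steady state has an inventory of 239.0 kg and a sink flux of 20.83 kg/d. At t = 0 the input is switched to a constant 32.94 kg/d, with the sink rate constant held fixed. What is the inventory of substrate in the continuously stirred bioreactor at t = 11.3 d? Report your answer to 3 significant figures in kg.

Residence time τ = M₀/F₀ = 11.47 d. The eventual steady state is M_∞ = M₀·(F₁/F₀) = 239.0 × 32.94/20.83 = 377.95 kg.
The anomaly ΔM(t) = M(t) − M_∞ decays as ΔM₀·e^(−t/τ) with ΔM₀ = 239.0 − 377.95 = −138.9 kg.
At t = 11.3 d, e^(−t/τ) = e^(−0.9848) = 0.3735, so ΔM = −51.90 kg and M = 377.95 − 51.90 = 326.05 kg.

326 kg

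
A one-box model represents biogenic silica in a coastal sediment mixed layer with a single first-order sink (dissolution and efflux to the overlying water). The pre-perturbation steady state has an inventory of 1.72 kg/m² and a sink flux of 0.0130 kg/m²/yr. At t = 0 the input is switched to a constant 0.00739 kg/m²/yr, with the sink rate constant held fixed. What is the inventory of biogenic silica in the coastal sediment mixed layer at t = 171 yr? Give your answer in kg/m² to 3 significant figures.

1.18 kg/m²

τ = M₀/F₀ = 1.72/0.0130 = 132.3 yr; rate constant k = 1/τ.
New steady state M_∞ = F₁/k = F₁·τ = 0.00739 × 132.3 = 0.97775 kg/m².
M(t) = M_∞ + (M₀ − M_∞)·e^(−t/τ); t/τ = 171/132.3 = 1.292, so e^(−t/τ) = 0.2746.
M(t) = 0.97775 + 0.7422 × 0.2746 = 1.1816 kg/m².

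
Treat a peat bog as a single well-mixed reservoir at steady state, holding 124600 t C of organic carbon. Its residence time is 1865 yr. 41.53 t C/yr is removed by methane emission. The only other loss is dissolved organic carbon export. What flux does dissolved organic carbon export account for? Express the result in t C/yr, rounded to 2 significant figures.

Total removal F = M/τ = 124600 / 1865 = 66.81 t C/yr.
Dissolved organic carbon export = F − (41.53) = 66.81 − 41.53 = 25.28 t C/yr.

25 t C/yr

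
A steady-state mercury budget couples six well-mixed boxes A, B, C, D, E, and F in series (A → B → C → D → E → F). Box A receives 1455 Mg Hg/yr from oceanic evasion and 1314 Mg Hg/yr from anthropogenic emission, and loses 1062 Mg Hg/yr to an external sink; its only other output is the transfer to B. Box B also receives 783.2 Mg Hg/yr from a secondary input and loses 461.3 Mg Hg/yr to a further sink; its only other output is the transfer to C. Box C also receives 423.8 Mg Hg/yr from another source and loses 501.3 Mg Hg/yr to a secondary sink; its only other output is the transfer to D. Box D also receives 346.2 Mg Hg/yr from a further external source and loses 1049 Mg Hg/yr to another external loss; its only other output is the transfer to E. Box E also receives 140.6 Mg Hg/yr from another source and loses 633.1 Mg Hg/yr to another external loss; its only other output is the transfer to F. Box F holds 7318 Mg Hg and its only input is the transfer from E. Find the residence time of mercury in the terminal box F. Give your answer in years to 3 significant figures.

Box A: F(A→B) = (1455 + 1314) − 1062 = 1707.0 Mg Hg/yr.
Box B: F(B→C) = (1707.0 + 783.2) − 461.3 = 2028.9 Mg Hg/yr.
Box C: F(C→D) = (2028.9 + 423.8) − 501.3 = 1951.4 Mg Hg/yr.
Box D: F(D→E) = (1951.4 + 346.2) − 1049 = 1248.6 Mg Hg/yr.
Box E: F(E→F) = (1248.6 + 140.6) − 633.1 = 756.10 Mg Hg/yr.
Box F throughput = its input = 756.10 Mg Hg/yr; τ = 7318 / 756.10 = 9.679 yr.

9.68 yr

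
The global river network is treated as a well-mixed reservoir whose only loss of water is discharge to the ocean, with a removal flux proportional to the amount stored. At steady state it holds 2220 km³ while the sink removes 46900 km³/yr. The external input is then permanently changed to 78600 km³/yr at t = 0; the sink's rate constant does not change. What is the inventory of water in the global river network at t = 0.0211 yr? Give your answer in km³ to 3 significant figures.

The sink rate constant is k = F₀/M₀ = 46900/2220 = 21.13 yr⁻¹.
Solving dM/dt = F₁ − kM with M(0) = M₀ gives M(t) = F₁/k + (M₀ − F₁/k)·e^(−kt).
F₁/k = 78600/21.13 = 3720.5 km³; kt = 21.13 × 0.0211 = 0.4458, e^(−kt) = 0.6403.
M(0.0211) = 3720.5 + (2220 − 3720.5) × 0.6403 = 3720.5 − 960.8 = 2759.7 km³.

2760 km³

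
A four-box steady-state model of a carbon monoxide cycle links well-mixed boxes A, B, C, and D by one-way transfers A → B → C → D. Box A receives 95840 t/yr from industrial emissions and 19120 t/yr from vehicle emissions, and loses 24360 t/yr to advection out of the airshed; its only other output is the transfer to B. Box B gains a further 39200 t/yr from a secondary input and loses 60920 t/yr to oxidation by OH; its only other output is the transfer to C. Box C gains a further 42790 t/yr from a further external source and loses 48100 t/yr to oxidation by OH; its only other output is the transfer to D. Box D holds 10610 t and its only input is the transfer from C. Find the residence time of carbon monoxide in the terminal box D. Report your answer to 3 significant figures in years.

0.167 yr

Box A: F(A→B) = (95840 + 19120) − 24360 = 90600 t/yr.
Box B: F(B→C) = (90600 + 39200) − 60920 = 68880 t/yr.
Box C: F(C→D) = (68880 + 42790) − 48100 = 63570 t/yr.
Box D throughput = its input = 63570 t/yr; τ = 10610 / 63570 = 0.1669 yr.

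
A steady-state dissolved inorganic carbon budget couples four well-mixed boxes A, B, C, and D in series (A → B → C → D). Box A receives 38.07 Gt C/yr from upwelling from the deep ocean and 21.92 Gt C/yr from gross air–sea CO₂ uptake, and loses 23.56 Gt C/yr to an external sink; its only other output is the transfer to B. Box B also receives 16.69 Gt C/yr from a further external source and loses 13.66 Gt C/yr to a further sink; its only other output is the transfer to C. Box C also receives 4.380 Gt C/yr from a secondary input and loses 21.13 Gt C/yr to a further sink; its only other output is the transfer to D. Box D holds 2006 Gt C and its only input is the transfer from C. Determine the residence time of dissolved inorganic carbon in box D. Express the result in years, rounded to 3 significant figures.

88.3 yr

Box A: F(A→B) = (38.07 + 21.92) − 23.56 = 36.430 Gt C/yr.
Box B: F(B→C) = (36.430 + 16.69) − 13.66 = 39.460 Gt C/yr.
Box C: F(C→D) = (39.460 + 4.380) − 21.13 = 22.710 Gt C/yr.
Box D throughput = its input = 22.710 Gt C/yr; τ = 2006 / 22.710 = 88.33 yr.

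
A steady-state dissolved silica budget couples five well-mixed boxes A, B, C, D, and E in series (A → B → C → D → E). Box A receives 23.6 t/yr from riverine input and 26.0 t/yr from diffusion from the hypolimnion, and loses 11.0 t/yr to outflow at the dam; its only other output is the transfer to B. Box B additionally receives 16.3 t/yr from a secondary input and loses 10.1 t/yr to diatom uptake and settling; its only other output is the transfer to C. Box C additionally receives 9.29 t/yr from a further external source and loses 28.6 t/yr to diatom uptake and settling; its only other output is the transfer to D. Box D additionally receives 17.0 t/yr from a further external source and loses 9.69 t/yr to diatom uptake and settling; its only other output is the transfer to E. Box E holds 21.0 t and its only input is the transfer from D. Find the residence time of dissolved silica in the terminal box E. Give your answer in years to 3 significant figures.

0.640 yr

Box A: F(A→B) = (23.6 + 26.0) − 11.0 = 38.600 t/yr.
Box B: F(B→C) = (38.600 + 16.3) − 10.1 = 44.800 t/yr.
Box C: F(C→D) = (44.800 + 9.29) − 28.6 = 25.490 t/yr.
Box D: F(D→E) = (25.490 + 17.0) − 9.69 = 32.800 t/yr.
Box E throughput = its input = 32.800 t/yr; τ = 21.0 / 32.800 = 0.6402 yr.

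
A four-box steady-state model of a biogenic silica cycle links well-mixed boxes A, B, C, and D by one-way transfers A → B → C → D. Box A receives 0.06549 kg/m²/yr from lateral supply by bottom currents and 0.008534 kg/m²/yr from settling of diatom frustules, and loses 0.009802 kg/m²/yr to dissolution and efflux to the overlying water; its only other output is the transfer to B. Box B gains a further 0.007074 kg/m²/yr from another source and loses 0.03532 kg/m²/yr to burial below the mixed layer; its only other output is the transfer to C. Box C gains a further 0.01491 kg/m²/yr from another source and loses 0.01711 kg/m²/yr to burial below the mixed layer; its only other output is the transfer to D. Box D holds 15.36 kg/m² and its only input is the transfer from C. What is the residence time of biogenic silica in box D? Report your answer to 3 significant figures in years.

455 yr

Box A: F(A→B) = (0.06549 + 0.008534) − 0.009802 = 0.064222 kg/m²/yr.
Box B: F(B→C) = (0.064222 + 0.007074) − 0.03532 = 0.035976 kg/m²/yr.
Box C: F(C→D) = (0.035976 + 0.01491) − 0.01711 = 0.033776 kg/m²/yr.
Box D throughput = its input = 0.033776 kg/m²/yr; τ = 15.36 / 0.033776 = 454.8 yr.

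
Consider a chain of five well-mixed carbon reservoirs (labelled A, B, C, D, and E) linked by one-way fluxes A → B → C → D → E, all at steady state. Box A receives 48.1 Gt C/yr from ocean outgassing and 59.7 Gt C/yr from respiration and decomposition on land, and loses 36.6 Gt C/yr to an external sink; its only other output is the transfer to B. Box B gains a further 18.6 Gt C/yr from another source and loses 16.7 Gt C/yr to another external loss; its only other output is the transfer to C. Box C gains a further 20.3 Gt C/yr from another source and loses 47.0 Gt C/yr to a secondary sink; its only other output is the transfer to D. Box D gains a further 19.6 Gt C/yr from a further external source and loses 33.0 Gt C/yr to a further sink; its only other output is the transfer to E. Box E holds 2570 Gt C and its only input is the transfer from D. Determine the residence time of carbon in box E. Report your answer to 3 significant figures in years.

Box A: F(A→B) = (48.1 + 59.7) − 36.6 = 71.200 Gt C/yr.
Box B: F(B→C) = (71.200 + 18.6) − 16.7 = 73.100 Gt C/yr.
Box C: F(C→D) = (73.100 + 20.3) − 47.0 = 46.400 Gt C/yr.
Box D: F(D→E) = (46.400 + 19.6) − 33.0 = 33.000 Gt C/yr.
Box E throughput = its input = 33.000 Gt C/yr; τ = 2570 / 33.000 = 77.88 yr.

77.9 yr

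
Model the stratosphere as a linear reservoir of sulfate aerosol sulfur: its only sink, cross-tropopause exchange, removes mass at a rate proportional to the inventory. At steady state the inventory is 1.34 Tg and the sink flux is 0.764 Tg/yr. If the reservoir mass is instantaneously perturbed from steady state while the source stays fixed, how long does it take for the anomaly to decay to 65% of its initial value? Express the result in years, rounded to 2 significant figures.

For a linear reservoir the anomaly decays as exp(−t/τ) with τ = M/F = 1.34/0.764 = 1.754 yr.
exp(−t/τ) = 0.65 ⇒ t = −τ ln(0.65) = 1.754 × 0.4308 = 0.7556 yr.

0.76 yr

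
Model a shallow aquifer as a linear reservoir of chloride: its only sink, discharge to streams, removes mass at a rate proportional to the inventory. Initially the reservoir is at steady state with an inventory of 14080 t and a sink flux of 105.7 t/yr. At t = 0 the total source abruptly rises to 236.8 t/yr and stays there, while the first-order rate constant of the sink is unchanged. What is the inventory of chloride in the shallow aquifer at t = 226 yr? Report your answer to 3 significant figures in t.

28300 t

Residence time τ = M₀/F₀ = 133.2 yr. The eventual steady state is M_∞ = M₀·(F₁/F₀) = 14080 × 236.8/105.7 = 31543 t.
The anomaly ΔM(t) = M(t) − M_∞ decays as ΔM₀·e^(−t/τ) with ΔM₀ = 14080 − 31543 = −17460 t.
At t = 226 yr, e^(−t/τ) = e^(−1.697) = 0.1833, so ΔM = −3201 t and M = 31543 − 3201 = 28342 t.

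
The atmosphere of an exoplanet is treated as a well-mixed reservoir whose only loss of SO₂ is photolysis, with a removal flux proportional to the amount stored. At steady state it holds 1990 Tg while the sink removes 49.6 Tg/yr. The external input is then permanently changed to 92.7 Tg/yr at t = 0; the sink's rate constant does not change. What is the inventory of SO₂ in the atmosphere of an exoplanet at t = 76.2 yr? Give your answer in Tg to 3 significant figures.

τ = M₀/F₀ = 1990/49.6 = 40.12 yr; rate constant k = 1/τ.
New steady state M_∞ = F₁/k = F₁·τ = 92.7 × 40.12 = 3719.2 Tg.
M(t) = M_∞ + (M₀ − M_∞)·e^(−t/τ); t/τ = 76.2/40.12 = 1.899, so e^(−t/τ) = 0.1497.
M(t) = 3719.2 − 1729 × 0.1497 = 3460.4 Tg.

3460 Tg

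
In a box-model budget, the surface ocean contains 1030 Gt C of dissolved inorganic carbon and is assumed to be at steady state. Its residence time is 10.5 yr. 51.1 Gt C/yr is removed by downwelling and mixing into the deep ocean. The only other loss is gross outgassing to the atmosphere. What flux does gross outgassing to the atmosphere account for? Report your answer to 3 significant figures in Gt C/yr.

Total removal F = M/τ = 1030 / 10.5 = 98.10 Gt C/yr.
Gross outgassing to the atmosphere = F − (51.1) = 98.10 − 51.10 = 47.00 Gt C/yr.

47.0 Gt C/yr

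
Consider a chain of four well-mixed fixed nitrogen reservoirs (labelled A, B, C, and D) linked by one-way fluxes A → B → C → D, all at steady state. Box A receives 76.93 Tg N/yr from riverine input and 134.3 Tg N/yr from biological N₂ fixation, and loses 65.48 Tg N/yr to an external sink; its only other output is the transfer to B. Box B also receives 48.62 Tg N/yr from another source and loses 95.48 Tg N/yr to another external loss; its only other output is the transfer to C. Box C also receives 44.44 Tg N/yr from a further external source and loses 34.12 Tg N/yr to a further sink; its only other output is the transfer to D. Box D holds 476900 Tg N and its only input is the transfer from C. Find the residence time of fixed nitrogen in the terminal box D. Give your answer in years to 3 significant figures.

4370 yr

Box A: F(A→B) = (76.93 + 134.3) − 65.48 = 145.75 Tg N/yr.
Box B: F(B→C) = (145.75 + 48.62) − 95.48 = 98.890 Tg N/yr.
Box C: F(C→D) = (98.890 + 44.44) − 34.12 = 109.21 Tg N/yr.
Box D throughput = its input = 109.21 Tg N/yr; τ = 476900 / 109.21 = 4367 yr.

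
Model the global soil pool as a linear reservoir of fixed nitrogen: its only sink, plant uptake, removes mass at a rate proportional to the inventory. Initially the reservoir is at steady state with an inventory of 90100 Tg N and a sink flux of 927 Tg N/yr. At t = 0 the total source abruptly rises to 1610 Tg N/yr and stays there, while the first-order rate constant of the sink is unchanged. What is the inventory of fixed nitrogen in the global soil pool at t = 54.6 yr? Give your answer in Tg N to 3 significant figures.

Residence time τ = M₀/F₀ = 97.20 yr. The eventual steady state is M_∞ = M₀·(F₁/F₀) = 90100 × 1610/927 = 156480 Tg N.
The anomaly ΔM(t) = M(t) − M_∞ decays as ΔM₀·e^(−t/τ) with ΔM₀ = 90100 − 156480 = −66380 Tg N.
At t = 54.6 yr, e^(−t/τ) = e^(−0.5618) = 0.5702, so ΔM = −37850 Tg N and M = 156480 − 37850 = 118630 Tg N.

119000 Tg N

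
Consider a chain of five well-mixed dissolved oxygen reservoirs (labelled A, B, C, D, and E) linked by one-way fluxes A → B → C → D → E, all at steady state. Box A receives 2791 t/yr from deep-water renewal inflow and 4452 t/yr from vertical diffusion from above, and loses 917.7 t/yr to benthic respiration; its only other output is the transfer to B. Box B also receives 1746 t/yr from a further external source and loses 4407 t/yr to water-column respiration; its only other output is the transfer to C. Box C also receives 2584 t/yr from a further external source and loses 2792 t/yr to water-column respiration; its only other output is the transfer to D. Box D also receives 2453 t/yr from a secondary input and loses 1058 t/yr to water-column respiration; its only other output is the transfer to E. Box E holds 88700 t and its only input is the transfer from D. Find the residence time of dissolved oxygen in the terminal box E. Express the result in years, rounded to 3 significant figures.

Box A: F(A→B) = (2791 + 4452) − 917.7 = 6325.3 t/yr.
Box B: F(B→C) = (6325.3 + 1746) − 4407 = 3664.3 t/yr.
Box C: F(C→D) = (3664.3 + 2584) − 2792 = 3456.3 t/yr.
Box D: F(D→E) = (3456.3 + 2453) − 1058 = 4851.3 t/yr.
Box E throughput = its input = 4851.3 t/yr; τ = 88700 / 4851.3 = 18.28 yr.

18.3 yr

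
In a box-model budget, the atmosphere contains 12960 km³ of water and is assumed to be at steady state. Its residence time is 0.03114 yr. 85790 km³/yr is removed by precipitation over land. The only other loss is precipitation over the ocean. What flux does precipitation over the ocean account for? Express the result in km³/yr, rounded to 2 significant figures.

330000 km³/yr

Total removal F = M/τ = 12960 / 0.03114 = 416200 km³/yr.
Precipitation over the ocean = F − (85790) = 416200 − 85790 = 330400 km³/yr.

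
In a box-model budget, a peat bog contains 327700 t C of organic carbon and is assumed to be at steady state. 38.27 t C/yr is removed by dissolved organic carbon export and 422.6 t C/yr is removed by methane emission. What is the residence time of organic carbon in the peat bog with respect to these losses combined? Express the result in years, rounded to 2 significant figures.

Total removal = 38.27 + 422.6 = 460.87 t C/yr.
τ = M / ΣF_out = 327700 / 460.87 = 711.0 yr.

710 yr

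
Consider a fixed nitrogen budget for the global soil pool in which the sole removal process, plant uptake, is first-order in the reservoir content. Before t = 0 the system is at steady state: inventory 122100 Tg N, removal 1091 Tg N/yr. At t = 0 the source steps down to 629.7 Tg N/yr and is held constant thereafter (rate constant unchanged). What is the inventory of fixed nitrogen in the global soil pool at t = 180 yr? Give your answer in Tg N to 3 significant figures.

The sink rate constant is k = F₀/M₀ = 1091/122100 = 0.008935 yr⁻¹.
Solving dM/dt = F₁ − kM with M(0) = M₀ gives M(t) = F₁/k + (M₀ − F₁/k)·e^(−kt).
F₁/k = 629.7/0.008935 = 70473 Tg N; kt = 0.008935 × 180 = 1.608, e^(−kt) = 0.2002.
M(180) = 70473 + (122100 − 70473) × 0.2002 = 70473 + 10340 = 80810 Tg N.

80800 Tg N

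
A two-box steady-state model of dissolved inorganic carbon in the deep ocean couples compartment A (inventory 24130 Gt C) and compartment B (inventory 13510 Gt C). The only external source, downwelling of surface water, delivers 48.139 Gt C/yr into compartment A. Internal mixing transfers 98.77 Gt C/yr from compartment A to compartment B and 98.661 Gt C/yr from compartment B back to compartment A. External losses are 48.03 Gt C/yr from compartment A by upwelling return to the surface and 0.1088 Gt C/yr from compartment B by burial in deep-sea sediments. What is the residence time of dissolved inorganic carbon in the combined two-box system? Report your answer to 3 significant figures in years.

Treat the two boxes together as one reservoir: the mixing fluxes between them are internal recycling, so τ = ΣM / Σ(external losses).
M_total = 24130 + 13510 = 37640 Gt C.
ΣF_external_out = 48.03 + 0.1088 = 48.139 Gt C/yr.
τ = M_total / ΣF_ext = 37640 / 48.139 = 781.9 yr.

782 yr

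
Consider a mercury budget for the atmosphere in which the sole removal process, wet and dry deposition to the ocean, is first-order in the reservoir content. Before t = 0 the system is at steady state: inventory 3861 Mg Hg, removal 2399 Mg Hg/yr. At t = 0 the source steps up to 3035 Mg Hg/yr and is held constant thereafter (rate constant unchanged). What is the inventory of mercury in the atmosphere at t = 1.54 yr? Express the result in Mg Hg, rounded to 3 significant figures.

The sink rate constant is k = F₀/M₀ = 2399/3861 = 0.6213 yr⁻¹.
Solving dM/dt = F₁ − kM with M(0) = M₀ gives M(t) = F₁/k + (M₀ − F₁/k)·e^(−kt).
F₁/k = 3035/0.6213 = 4884.6 Mg Hg; kt = 0.6213 × 1.54 = 0.9569, e^(−kt) = 0.3841.
M(1.54) = 4884.6 + (3861 − 4884.6) × 0.3841 = 4884.6 − 393.2 = 4491.4 Mg Hg.

4490 Mg Hg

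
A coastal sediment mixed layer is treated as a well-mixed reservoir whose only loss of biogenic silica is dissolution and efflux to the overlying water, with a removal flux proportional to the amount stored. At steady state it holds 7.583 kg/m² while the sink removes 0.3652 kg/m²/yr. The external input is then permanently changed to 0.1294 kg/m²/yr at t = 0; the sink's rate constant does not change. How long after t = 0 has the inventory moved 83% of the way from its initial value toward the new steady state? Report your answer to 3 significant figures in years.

36.8 yr

τ = M₀/F₀ = 7.583/0.3652 = 20.76 yr.
The remaining gap fraction is e^(−t/τ); 83% covered ⇒ e^(−t/τ) = 0.170.
t = −τ ln(0.170) = 20.76 × 1.772 = 36.79 yr.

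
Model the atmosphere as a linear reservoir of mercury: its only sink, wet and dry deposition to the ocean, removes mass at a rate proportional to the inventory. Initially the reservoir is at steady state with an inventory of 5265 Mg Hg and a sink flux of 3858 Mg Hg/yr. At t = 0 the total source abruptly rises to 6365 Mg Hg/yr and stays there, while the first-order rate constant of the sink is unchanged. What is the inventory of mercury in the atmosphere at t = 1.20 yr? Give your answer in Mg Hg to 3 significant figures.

7270 Mg Hg

The sink rate constant is k = F₀/M₀ = 3858/5265 = 0.7328 yr⁻¹.
Solving dM/dt = F₁ − kM with M(0) = M₀ gives M(t) = F₁/k + (M₀ − F₁/k)·e^(−kt).
F₁/k = 6365/0.7328 = 8686.3 Mg Hg; kt = 0.7328 × 1.20 = 0.8793, e^(−kt) = 0.4151.
M(1.20) = 8686.3 + (5265 − 8686.3) × 0.4151 = 8686.3 − 1420 = 7266.2 Mg Hg.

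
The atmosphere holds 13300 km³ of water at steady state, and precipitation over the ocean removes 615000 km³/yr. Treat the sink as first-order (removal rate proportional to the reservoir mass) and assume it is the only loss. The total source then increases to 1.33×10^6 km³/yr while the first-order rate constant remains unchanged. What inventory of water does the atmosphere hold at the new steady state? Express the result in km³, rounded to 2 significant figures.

Rate constant k = F/M = 615000 / 13300 = 46.24 yr⁻¹.
At the new steady state, source = k·M_new ⇒ M_new = 1.33×10^6 / 46.24 = 28760 km³.
(Equivalently M_new = M × F_new/F_old = 13300 × 1.33×10^6/615000.)

29000 km³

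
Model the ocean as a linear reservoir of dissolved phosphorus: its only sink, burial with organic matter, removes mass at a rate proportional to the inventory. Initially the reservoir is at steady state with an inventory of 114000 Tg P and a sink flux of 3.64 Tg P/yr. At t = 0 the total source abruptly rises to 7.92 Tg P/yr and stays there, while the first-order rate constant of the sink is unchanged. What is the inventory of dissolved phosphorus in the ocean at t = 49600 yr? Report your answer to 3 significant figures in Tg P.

The sink rate constant is k = F₀/M₀ = 3.64/114000 = 3.193×10^-5 yr⁻¹.
Solving dM/dt = F₁ − kM with M(0) = M₀ gives M(t) = F₁/k + (M₀ − F₁/k)·e^(−kt).
F₁/k = 7.92/3.193×10^-5 = 248040 Tg P; kt = 3.193×10^-5 × 49600 = 1.584, e^(−kt) = 0.2052.
M(49600) = 248040 + (114000 − 248040) × 0.2052 = 248040 − 27510 = 220540 Tg P.

221000 Tg P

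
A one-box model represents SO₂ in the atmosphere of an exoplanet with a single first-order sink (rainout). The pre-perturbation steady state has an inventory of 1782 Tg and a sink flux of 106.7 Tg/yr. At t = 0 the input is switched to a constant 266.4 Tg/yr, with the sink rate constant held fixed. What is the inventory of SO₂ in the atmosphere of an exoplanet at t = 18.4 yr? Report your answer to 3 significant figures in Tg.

3560 Tg

τ = M₀/F₀ = 1782/106.7 = 16.70 yr; rate constant k = 1/τ.
New steady state M_∞ = F₁/k = F₁·τ = 266.4 × 16.70 = 4449.2 Tg.
M(t) = M_∞ + (M₀ − M_∞)·e^(−t/τ); t/τ = 18.4/16.70 = 1.102, so e^(−t/τ) = 0.3323.
M(t) = 4449.2 − 2667 × 0.3323 = 3562.9 Tg.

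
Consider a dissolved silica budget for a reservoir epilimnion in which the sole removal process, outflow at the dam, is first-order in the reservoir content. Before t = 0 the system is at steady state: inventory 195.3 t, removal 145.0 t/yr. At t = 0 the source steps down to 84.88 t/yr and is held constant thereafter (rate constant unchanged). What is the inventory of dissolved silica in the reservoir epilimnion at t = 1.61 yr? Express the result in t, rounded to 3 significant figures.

The sink rate constant is k = F₀/M₀ = 145.0/195.3 = 0.7424 yr⁻¹.
Solving dM/dt = F₁ − kM with M(0) = M₀ gives M(t) = F₁/k + (M₀ − F₁/k)·e^(−kt).
F₁/k = 84.88/0.7424 = 114.32 t; kt = 0.7424 × 1.61 = 1.195, e^(−kt) = 0.3026.
M(1.61) = 114.32 + (195.3 − 114.32) × 0.3026 = 114.32 + 24.50 = 138.83 t.

139 t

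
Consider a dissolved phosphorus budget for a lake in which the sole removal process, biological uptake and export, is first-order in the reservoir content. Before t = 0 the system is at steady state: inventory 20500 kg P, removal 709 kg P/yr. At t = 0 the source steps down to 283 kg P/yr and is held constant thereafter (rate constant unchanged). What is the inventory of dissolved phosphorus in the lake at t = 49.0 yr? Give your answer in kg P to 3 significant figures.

10400 kg P

Residence time τ = M₀/F₀ = 28.91 yr. The eventual steady state is M_∞ = M₀·(F₁/F₀) = 20500 × 283/709 = 8182.7 kg P.
The anomaly ΔM(t) = M(t) − M_∞ decays as ΔM₀·e^(−t/τ) with ΔM₀ = 20500 − 8182.7 = 12320 kg P.
At t = 49.0 yr, e^(−t/τ) = e^(−1.695) = 0.1837, so ΔM = 2262 kg P and M = 8182.7 + 2262 = 10445 kg P.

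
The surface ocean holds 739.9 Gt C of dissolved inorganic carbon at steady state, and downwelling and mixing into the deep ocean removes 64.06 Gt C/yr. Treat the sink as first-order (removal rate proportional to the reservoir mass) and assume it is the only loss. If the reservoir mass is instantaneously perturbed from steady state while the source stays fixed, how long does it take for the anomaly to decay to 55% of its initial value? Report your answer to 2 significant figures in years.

For a linear reservoir the anomaly decays as exp(−t/τ) with τ = M/F = 739.9/64.06 = 11.55 yr.
exp(−t/τ) = 0.55 ⇒ t = −τ ln(0.55) = 11.55 × 0.5978 = 6.905 yr.

6.9 yr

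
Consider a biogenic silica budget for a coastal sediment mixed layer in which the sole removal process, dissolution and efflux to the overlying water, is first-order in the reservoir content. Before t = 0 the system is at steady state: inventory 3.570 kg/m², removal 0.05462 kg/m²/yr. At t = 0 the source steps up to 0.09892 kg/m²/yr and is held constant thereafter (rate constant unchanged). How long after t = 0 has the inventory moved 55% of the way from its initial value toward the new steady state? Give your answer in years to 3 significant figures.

52.2 yr

τ = M₀/F₀ = 3.570/0.05462 = 65.36 yr.
The remaining gap fraction is e^(−t/τ); 55% covered ⇒ e^(−t/τ) = 0.450.
t = −τ ln(0.450) = 65.36 × 0.7985 = 52.19 yr.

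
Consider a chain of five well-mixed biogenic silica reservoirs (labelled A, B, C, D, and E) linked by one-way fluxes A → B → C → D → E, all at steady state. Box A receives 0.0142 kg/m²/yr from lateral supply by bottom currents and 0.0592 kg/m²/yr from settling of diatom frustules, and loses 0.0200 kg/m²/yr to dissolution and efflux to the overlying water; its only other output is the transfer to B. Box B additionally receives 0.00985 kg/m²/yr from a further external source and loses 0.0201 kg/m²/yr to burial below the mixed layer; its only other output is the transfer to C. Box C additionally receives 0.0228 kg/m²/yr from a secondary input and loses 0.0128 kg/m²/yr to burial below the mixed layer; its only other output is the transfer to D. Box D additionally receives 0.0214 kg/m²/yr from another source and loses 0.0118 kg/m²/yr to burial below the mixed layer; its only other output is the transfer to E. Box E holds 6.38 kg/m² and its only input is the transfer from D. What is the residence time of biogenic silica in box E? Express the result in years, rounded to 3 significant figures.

Box A: F(A→B) = (0.0142 + 0.0592) − 0.0200 = 0.053400 kg/m²/yr.
Box B: F(B→C) = (0.053400 + 0.00985) − 0.0201 = 0.043150 kg/m²/yr.
Box C: F(C→D) = (0.043150 + 0.0228) − 0.0128 = 0.053150 kg/m²/yr.
Box D: F(D→E) = (0.053150 + 0.0214) − 0.0118 = 0.062750 kg/m²/yr.
Box E throughput = its input = 0.062750 kg/m²/yr; τ = 6.38 / 0.062750 = 101.7 yr.

102 yr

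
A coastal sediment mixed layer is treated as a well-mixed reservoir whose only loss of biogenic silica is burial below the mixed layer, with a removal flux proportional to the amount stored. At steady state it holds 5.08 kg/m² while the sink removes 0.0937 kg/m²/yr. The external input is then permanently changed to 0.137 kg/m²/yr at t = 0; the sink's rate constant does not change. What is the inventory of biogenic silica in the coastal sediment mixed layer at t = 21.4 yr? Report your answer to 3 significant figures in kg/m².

Residence time τ = M₀/F₀ = 54.22 yr. The eventual steady state is M_∞ = M₀·(F₁/F₀) = 5.08 × 0.137/0.0937 = 7.4275 kg/m².
The anomaly ΔM(t) = M(t) − M_∞ decays as ΔM₀·e^(−t/τ) with ΔM₀ = 5.08 − 7.4275 = −2.348 kg/m².
At t = 21.4 yr, e^(−t/τ) = e^(−0.3947) = 0.6739, so ΔM = −1.582 kg/m² and M = 7.4275 − 1.582 = 5.8456 kg/m².

5.85 kg/m²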